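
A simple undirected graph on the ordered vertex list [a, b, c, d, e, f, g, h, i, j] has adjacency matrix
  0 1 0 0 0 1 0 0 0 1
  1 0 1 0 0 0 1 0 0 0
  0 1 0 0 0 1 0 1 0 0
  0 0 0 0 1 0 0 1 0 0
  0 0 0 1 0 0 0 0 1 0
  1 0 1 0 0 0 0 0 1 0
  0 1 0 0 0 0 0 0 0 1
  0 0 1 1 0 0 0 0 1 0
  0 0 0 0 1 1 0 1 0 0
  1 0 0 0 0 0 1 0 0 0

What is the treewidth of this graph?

A width-2 tree decomposition is:
Bags: B1 = {b, g, j}  B2 = {a, b, j}  B3 = {a, b, c}  B4 = {a, c, f}  B5 = {c, f, h}  B6 = {f, h, i}  B7 = {d, h, i}  B8 = {d, e, i}
Tree: B1–B2, B2–B3, B3–B4, B4–B5, B5–B6, B6–B7, B7–B8
Each bag holds 3 vertices, so the decomposition has width 2, which upper-bounds the treewidth. The edges g–j–a–b–g form a cycle, so G is not a tree and its treewidth is at least 2. The upper and lower bounds meet at 2, so that is the treewidth.

2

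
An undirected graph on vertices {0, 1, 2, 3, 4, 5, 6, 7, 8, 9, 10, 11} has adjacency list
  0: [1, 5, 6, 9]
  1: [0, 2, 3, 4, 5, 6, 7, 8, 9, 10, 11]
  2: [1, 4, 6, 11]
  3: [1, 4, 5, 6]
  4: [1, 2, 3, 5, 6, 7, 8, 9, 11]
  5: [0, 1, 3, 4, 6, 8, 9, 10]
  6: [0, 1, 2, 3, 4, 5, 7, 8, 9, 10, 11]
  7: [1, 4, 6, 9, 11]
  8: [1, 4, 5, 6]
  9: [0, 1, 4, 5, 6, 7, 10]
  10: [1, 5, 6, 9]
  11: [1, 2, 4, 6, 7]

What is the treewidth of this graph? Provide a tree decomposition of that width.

Treewidth 4.
One optimal decomposition is:
Bags: B1 = {1, 4, 6, 7, 11}  B2 = {1, 4, 6, 7, 9}  B3 = {1, 4, 5, 6, 9}  B4 = {0, 1, 5, 6, 9}  B5 = {1, 2, 4, 6, 11}  B6 = {1, 3, 4, 5, 6}  B7 = {1, 4, 5, 6, 8}  B8 = {1, 5, 6, 9, 10}
Tree: B1–B2, B2–B3, B3–B4, B1–B5, B3–B6, B6–B7, B4–B8

Each bag holds 5 vertices, so the decomposition has width 4, which upper-bounds the treewidth. Conversely, {0, 1, 5, 6, 9} is a clique of size 5, and the vertices of any clique must share a bag in every tree decomposition; so some bag has ≥ 5 vertices and tw(G) ≥ 4. The upper and lower bounds meet at 4, so that is the treewidth.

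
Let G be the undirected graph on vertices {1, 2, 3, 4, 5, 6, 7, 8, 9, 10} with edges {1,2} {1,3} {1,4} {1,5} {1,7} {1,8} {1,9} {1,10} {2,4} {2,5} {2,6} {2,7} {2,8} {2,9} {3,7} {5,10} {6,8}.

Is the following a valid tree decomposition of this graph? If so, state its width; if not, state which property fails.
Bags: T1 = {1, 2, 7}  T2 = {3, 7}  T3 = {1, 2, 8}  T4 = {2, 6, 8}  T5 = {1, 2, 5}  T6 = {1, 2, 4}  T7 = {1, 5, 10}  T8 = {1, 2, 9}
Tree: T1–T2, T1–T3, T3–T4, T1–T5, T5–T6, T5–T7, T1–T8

No — edge (1,3) lies in no bag.

A tree decomposition must satisfy three properties: every vertex lies in some bag; for every edge, both endpoints lie together in some bag; and for every vertex, the bags containing it form a connected subtree. Here edge (1,3) lies in no bag, so the decomposition is invalid.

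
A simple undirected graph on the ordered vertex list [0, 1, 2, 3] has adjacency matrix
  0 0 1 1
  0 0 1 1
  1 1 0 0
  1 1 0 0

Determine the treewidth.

2

A width-2 tree decomposition is:
Bags: B1 = {0, 2, 3}  B2 = {1, 2, 3}
Tree: B1–B2
Every bag has size at most 3, so the width is 3 − 1 = 2 and tw(G) ≤ 2. For the lower bound, G contains the cycle 2–0–3–1–2, so G is not a forest; only forests have treewidth ≤ 1, hence tw(G) ≥ 2. The upper and lower bounds meet at 2, so that is the treewidth.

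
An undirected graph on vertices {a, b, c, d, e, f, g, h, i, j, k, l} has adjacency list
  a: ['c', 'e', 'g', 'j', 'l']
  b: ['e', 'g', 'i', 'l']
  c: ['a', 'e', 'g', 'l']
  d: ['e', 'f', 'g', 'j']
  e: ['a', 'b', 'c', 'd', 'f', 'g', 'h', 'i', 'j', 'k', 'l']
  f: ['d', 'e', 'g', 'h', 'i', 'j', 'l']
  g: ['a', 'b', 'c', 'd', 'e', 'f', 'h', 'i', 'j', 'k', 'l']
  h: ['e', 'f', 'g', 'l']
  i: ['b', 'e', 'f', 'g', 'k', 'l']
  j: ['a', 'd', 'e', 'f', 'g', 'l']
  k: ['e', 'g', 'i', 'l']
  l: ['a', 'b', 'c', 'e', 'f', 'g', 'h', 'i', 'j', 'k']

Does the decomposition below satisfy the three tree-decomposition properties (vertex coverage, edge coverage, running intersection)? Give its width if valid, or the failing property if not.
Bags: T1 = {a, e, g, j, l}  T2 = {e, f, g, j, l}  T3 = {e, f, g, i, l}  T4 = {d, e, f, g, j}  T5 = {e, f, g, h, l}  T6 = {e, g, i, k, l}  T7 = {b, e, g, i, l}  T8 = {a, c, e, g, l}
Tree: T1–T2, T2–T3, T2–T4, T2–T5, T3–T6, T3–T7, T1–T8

Yes; width 4.

Checking the three conditions: (i) the bags cover all of {a, b, c, d, e, f, g, h, i, j, k, l}; (ii) for each edge, some bag contains both endpoints; (iii) the bags containing any fixed vertex form a subtree. All hold, so the decomposition is valid with width 5 − 1 = 4.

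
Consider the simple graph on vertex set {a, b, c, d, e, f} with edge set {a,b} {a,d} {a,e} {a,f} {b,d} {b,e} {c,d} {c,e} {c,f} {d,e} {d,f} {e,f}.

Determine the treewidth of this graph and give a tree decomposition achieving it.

The largest bag has 4 vertices, giving width 3; this decomposition certifies tw(G) ≤ 3. On the other hand G contains the 4-clique {c, d, e, f}. A clique must lie in a single bag of any decomposition, so no decomposition can have width below 3. Therefore the treewidth is 3.

Treewidth 3.
Bags: B1 = {c, d, e, f}  B2 = {a, d, e, f}  B3 = {a, b, d, e}
Tree: B1–B2, B2–B3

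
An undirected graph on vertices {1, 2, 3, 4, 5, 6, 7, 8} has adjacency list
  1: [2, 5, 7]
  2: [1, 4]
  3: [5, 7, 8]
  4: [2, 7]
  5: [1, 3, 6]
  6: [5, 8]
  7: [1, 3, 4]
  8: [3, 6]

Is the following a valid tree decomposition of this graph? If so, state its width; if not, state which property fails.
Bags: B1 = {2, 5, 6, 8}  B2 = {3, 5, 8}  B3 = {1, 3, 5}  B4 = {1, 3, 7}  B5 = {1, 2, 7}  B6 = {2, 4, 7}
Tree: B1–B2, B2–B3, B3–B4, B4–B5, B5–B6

A tree decomposition must satisfy three properties: every vertex lies in some bag; for every edge, both endpoints lie together in some bag; and for every vertex, the bags containing it form a connected subtree. Here bags containing vertex 2 are not connected in the tree, so the decomposition is invalid.

No — bags containing vertex 2 are not connected in the tree.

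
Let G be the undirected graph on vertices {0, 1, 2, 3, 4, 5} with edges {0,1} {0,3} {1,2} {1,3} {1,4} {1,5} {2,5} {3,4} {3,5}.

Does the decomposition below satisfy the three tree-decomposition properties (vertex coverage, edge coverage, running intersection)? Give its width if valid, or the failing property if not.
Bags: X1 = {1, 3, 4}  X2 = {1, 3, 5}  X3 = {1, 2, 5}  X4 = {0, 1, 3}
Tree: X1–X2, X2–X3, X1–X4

Checking the three conditions: (i) the bags cover all of {0, 1, 2, 3, 4, 5}; (ii) for each edge, some bag contains both endpoints; (iii) the bags containing any fixed vertex form a subtree. All hold, so the decomposition is valid with width 3 − 1 = 2.

Yes; width 2.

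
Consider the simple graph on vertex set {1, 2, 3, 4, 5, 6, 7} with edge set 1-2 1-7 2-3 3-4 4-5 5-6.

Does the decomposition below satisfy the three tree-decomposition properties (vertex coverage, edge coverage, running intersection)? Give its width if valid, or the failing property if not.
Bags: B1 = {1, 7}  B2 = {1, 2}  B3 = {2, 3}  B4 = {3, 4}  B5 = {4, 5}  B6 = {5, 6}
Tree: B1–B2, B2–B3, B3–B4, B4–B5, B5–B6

Yes; width 1.

Vertex coverage: the bags together contain {1, 2, 3, 4, 5, 6, 7}, the full vertex set. Edge coverage: each edge of G has both endpoints in at least one bag. Running intersection: for every vertex, the bags containing it form a connected subtree. All three properties hold, so this is a valid tree decomposition of width max|bag| − 1 = 1, and hence tw(G) ≤ 1.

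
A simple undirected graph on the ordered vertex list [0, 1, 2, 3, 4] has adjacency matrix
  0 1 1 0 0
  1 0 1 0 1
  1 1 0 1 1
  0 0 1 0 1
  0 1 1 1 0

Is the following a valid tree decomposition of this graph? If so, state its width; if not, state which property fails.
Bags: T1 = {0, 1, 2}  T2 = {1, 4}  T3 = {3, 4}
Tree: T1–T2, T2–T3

No — edge (2,4) lies in no bag.

A tree decomposition must satisfy three properties: every vertex lies in some bag; for every edge, both endpoints lie together in some bag; and for every vertex, the bags containing it form a connected subtree. Here edge (2,4) lies in no bag, so the decomposition is invalid.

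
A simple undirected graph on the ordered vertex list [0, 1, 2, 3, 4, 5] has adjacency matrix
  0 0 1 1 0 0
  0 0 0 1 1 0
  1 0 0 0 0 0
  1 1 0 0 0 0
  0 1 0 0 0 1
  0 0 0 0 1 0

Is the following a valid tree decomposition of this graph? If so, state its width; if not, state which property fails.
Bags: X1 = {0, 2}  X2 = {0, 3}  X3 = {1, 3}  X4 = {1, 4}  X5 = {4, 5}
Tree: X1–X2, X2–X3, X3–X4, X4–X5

Every vertex of G appears in some bag (union = {0, 1, 2, 3, 4, 5}); every edge is covered by a bag; and for each vertex v the set of bags containing v is connected in the bag tree. The decomposition is therefore valid. The largest bag has 2 vertices, so the width is 1.

Yes; width 1.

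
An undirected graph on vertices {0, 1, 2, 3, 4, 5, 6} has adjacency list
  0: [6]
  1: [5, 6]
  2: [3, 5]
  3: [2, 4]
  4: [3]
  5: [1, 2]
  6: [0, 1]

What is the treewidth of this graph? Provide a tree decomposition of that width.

Each bag holds 2 vertices, so the decomposition has width 1, which upper-bounds the treewidth. Since G has at least one edge (e.g. 0–6), it is not an edgeless graph, so tw(G) ≥ 1. Hence tw(G) = 1 exactly.

Treewidth 1.
One such decomposition:
Bags: B1 = {0, 6}  B2 = {1, 6}  B3 = {1, 5}  B4 = {2, 5}  B5 = {2, 3}  B6 = {3, 4}
Tree: B1–B2, B2–B3, B3–B4, B4–B5, B5–B6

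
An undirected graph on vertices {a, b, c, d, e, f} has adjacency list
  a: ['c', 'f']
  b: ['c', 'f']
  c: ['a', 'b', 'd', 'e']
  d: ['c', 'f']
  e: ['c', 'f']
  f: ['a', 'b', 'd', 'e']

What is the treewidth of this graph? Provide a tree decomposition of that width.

Treewidth 2.
Bags: B1 = {c, e, f}  B2 = {c, d, f}  B3 = {b, c, f}  B4 = {a, c, f}
Tree: B1–B2, B2–B3, B3–B4

Every bag has size at most 3, so the width is 3 − 1 = 2 and tw(G) ≤ 2. Since e–f–d–c–e is a cycle in G, G is not acyclic. Forests are exactly the graphs of treewidth ≤ 1, so tw(G) ≥ 2. Combining the bounds, tw(G) = 2.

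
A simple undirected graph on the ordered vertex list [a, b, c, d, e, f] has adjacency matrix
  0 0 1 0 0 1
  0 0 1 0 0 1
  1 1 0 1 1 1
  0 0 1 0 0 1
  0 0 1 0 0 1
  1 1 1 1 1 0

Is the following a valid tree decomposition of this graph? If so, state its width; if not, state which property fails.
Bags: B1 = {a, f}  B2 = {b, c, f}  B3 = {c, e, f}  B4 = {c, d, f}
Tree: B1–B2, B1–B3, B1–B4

No — edge (c,a) lies in no bag.

A tree decomposition must satisfy three properties: every vertex lies in some bag; for every edge, both endpoints lie together in some bag; and for every vertex, the bags containing it form a connected subtree. Here edge (c,a) lies in no bag, so the decomposition is invalid.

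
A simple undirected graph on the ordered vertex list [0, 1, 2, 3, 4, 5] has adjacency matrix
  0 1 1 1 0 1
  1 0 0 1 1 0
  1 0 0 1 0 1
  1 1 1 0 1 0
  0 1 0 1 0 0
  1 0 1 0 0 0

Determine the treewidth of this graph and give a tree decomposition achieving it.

Treewidth 2.
One such decomposition:
Bags: B1 = {1, 3, 4}  B2 = {0, 1, 3}  B3 = {0, 2, 3}  B4 = {0, 2, 5}
Tree: B1–B2, B2–B3, B3–B4

The largest bag has 3 vertices, giving width 2; this decomposition certifies tw(G) ≤ 2. For the lower bound, the 3 vertices {0, 1, 3} are pairwise adjacent, and any tree decomposition puts a clique entirely inside one bag — forcing width ≥ 2. The upper and lower bounds meet at 2, so that is the treewidth.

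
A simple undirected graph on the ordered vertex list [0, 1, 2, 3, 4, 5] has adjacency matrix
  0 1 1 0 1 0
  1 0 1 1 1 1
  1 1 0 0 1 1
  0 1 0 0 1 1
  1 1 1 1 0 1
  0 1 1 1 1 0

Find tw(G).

3

A width-3 tree decomposition is:
Bags: B1 = {1, 3, 4, 5}  B2 = {1, 2, 4, 5}  B3 = {0, 1, 2, 4}
Tree: B1–B2, B2–B3
Each bag holds 4 vertices, so the decomposition has width 3, which upper-bounds the treewidth. Conversely, {0, 1, 2, 4} is a clique of size 4, and the vertices of any clique must share a bag in every tree decomposition; so some bag has ≥ 4 vertices and tw(G) ≥ 3. The upper and lower bounds meet at 3, so that is the treewidth.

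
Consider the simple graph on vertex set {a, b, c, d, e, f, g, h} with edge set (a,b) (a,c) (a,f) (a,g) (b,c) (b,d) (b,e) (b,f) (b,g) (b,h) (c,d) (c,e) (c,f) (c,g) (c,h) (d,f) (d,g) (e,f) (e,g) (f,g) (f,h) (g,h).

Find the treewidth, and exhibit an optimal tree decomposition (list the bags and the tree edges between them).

Treewidth 4.
Bags: B1 = {b, c, d, f, g}  B2 = {b, c, e, f, g}  B3 = {b, c, f, g, h}  B4 = {a, b, c, f, g}
Tree: B1–B2, B2–B3, B1–B4

The largest bag has 5 vertices, giving width 4; this decomposition certifies tw(G) ≤ 4. Conversely, {b, c, d, f, g} is a clique of size 5, and the vertices of any clique must share a bag in every tree decomposition; so some bag has ≥ 5 vertices and tw(G) ≥ 4. Hence tw(G) = 4 exactly.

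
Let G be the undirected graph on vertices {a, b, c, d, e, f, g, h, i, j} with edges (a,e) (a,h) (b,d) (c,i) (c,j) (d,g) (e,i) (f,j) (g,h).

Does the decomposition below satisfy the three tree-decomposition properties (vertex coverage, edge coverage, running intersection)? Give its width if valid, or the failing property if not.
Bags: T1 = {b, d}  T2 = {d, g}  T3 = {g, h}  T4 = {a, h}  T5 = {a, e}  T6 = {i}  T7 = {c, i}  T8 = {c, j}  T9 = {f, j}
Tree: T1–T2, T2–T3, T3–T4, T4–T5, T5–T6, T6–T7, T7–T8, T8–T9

No — edge (e,i) lies in no bag.

A tree decomposition must satisfy three properties: every vertex lies in some bag; for every edge, both endpoints lie together in some bag; and for every vertex, the bags containing it form a connected subtree. Here edge (e,i) lies in no bag, so the decomposition is invalid.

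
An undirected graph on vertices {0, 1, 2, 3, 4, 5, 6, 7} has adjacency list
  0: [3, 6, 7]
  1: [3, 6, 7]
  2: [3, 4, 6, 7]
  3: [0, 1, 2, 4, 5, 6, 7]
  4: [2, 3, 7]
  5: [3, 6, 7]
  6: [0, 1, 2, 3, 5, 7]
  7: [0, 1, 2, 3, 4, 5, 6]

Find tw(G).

A width-3 tree decomposition is:
Bags: B1 = {1, 3, 6, 7}  B2 = {2, 3, 6, 7}  B3 = {2, 3, 4, 7}  B4 = {3, 5, 6, 7}  B5 = {0, 3, 6, 7}
Tree: B1–B2, B2–B3, B1–B4, B1–B5
Every bag has size at most 4, so the width is 4 − 1 = 3 and tw(G) ≤ 3. Conversely, {2, 3, 4, 7} is a clique of size 4, and the vertices of any clique must share a bag in every tree decomposition; so some bag has ≥ 4 vertices and tw(G) ≥ 3. Therefore the treewidth is 3.

3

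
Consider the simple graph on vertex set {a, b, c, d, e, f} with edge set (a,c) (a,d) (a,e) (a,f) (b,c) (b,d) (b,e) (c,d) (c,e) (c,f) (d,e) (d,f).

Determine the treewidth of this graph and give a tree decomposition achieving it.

Treewidth 3.
Bags: B1 = {a, c, d, f}  B2 = {a, c, d, e}  B3 = {b, c, d, e}
Tree: B1–B2, B2–B3

The largest bag has 4 vertices, giving width 3; this decomposition certifies tw(G) ≤ 3. For the lower bound, the 4 vertices {a, c, d, e} are pairwise adjacent, and any tree decomposition puts a clique entirely inside one bag — forcing width ≥ 3. Combining the bounds, tw(G) = 3.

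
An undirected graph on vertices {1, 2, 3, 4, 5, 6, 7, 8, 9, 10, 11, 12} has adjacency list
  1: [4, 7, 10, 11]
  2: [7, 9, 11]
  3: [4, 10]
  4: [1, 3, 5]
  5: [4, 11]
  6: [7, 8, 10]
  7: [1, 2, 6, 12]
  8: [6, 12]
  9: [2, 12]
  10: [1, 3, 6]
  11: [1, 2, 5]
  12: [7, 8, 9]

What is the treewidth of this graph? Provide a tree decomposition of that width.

The largest bag has 4 vertices, giving width 3; this decomposition certifies tw(G) ≤ 3. For the lower bound: the 4 vertex sets {8,9,12}, {6}, {7}, {1,2,10,11} are disjoint, each induces a connected subgraph, and every pair is joined by at least one edge of G. Contracting each set to a single vertex therefore yields K_{4} as a minor, and since treewidth is minor-monotone, tw(G) ≥ tw(K_{4}) = 3. Combining the bounds, tw(G) = 3.

Treewidth 3.
One such decomposition:
Bags: B1 = {6, 8, 9, 12}  B2 = {6, 7, 9, 12}  B3 = {2, 6, 7, 9}  B4 = {2, 6, 7, 10}  B5 = {1, 2, 7, 10}  B6 = {1, 2, 10, 11}  B7 = {1, 3, 10, 11}  B8 = {1, 3, 4, 11}  B9 = {3, 4, 5, 11}
Tree: B1–B2, B2–B3, B3–B4, B4–B5, B5–B6, B6–B7, B7–B8, B8–B9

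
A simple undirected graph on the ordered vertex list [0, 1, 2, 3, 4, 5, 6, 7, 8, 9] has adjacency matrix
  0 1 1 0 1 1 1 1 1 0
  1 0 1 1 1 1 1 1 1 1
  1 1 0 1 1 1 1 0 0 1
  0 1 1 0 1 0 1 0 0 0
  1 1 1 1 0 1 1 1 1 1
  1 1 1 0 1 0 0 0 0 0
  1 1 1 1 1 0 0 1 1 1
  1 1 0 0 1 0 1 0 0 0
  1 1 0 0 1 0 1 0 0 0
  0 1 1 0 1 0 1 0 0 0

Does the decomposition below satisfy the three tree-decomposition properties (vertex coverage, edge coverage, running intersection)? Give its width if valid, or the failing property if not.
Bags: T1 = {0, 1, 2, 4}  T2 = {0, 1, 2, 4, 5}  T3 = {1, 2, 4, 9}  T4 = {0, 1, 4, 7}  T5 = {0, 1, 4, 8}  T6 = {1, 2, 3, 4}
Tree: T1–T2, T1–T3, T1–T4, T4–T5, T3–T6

No — vertex 6 appears in no bag.

A tree decomposition must satisfy three properties: every vertex lies in some bag; for every edge, both endpoints lie together in some bag; and for every vertex, the bags containing it form a connected subtree. Here vertex 6 appears in no bag, so the decomposition is invalid.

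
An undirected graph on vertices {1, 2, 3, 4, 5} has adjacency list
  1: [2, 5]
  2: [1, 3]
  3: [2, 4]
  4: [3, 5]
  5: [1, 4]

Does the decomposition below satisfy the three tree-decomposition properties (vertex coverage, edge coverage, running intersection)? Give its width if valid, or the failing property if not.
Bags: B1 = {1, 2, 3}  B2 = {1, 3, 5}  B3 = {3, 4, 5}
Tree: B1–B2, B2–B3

Yes; width 2.

Vertex coverage: the bags together contain {1, 2, 3, 4, 5}, the full vertex set. Edge coverage: each edge of G has both endpoints in at least one bag. Running intersection: for every vertex, the bags containing it form a connected subtree. All three properties hold, so this is a valid tree decomposition of width max|bag| − 1 = 2, and hence tw(G) ≤ 2.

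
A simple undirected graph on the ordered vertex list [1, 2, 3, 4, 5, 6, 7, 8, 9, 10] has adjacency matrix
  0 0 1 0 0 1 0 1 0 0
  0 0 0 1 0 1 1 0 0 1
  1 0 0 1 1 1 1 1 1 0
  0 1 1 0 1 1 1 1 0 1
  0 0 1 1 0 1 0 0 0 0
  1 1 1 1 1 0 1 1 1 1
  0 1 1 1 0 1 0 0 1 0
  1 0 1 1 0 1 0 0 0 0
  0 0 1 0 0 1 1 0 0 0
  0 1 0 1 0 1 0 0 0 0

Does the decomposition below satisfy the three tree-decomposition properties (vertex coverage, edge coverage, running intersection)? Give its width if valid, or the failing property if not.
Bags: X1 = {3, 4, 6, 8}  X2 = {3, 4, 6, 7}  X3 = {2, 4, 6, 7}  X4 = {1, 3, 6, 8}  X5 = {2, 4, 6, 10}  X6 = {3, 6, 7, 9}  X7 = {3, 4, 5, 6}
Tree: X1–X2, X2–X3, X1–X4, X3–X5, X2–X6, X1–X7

Yes; width 3.

Checking the three conditions: (i) the bags cover all of {1, 2, 3, 4, 5, 6, 7, 8, 9, 10}; (ii) for each edge, some bag contains both endpoints; (iii) the bags containing any fixed vertex form a subtree. All hold, so the decomposition is valid with width 4 − 1 = 3.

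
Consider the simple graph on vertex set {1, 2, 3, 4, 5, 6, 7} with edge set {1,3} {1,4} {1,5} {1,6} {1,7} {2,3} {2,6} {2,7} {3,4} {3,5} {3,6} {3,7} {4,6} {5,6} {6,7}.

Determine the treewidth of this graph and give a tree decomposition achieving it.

Treewidth 3.
One optimal decomposition is:
Bags: B1 = {2, 3, 6, 7}  B2 = {1, 3, 6, 7}  B3 = {1, 3, 5, 6}  B4 = {1, 3, 4, 6}
Tree: B1–B2, B2–B3, B3–B4

Each bag holds 4 vertices, so the decomposition has width 3, which upper-bounds the treewidth. Conversely, {1, 3, 4, 6} is a clique of size 4, and the vertices of any clique must share a bag in every tree decomposition; so some bag has ≥ 4 vertices and tw(G) ≥ 3. Combining the bounds, tw(G) = 3.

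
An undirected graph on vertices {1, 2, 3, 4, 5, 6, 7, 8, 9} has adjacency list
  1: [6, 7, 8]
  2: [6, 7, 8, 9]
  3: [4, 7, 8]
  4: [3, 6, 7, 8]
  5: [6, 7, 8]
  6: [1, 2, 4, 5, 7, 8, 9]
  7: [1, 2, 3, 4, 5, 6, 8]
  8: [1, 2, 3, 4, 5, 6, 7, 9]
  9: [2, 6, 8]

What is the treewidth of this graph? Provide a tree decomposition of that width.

The largest bag has 4 vertices, giving width 3; this decomposition certifies tw(G) ≤ 3. For the lower bound, the 4 vertices {3, 4, 7, 8} are pairwise adjacent, and any tree decomposition puts a clique entirely inside one bag — forcing width ≥ 3. Therefore the treewidth is 3.

Treewidth 3.
One optimal decomposition is:
Bags: B1 = {5, 6, 7, 8}  B2 = {4, 6, 7, 8}  B3 = {2, 6, 7, 8}  B4 = {3, 4, 7, 8}  B5 = {1, 6, 7, 8}  B6 = {2, 6, 8, 9}
Tree: B1–B2, B1–B3, B2–B4, B1–B5, B3–B6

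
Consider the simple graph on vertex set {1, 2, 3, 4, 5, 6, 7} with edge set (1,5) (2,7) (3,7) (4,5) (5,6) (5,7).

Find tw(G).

A width-1 tree decomposition is:
Bags: B1 = {1, 5}  B2 = {4, 5}  B3 = {5, 7}  B4 = {2, 7}  B5 = {5, 6}  B6 = {3, 7}
Tree: B1–B2, B2–B3, B3–B4, B3–B5, B3–B6
The largest bag has 2 vertices, giving width 1; this decomposition certifies tw(G) ≤ 1. G has an edge, so its treewidth is at least 1. Combining the bounds, tw(G) = 1.

1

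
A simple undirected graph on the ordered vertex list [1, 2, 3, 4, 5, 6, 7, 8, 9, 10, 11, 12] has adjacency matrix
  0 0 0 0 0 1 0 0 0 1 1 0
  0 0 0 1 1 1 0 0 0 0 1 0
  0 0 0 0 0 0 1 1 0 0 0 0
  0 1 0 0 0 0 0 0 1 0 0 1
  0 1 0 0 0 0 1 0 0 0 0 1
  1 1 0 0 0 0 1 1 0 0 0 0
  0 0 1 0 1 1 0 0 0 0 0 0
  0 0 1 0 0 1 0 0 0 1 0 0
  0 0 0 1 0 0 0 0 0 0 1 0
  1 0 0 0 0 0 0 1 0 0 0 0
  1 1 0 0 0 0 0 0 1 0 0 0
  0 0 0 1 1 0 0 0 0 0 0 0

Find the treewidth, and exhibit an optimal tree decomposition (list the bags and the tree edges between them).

Treewidth 3.
Bags: B1 = {4, 5, 9, 12}  B2 = {2, 4, 5, 9}  B3 = {2, 5, 9, 11}  B4 = {2, 5, 7, 11}  B5 = {2, 6, 7, 11}  B6 = {1, 6, 7, 11}  B7 = {1, 3, 6, 7}  B8 = {1, 3, 6, 8}  B9 = {1, 3, 8, 10}
Tree: B1–B2, B2–B3, B3–B4, B4–B5, B5–B6, B6–B7, B7–B8, B8–B9

Each bag holds 4 vertices, so the decomposition has width 3, which upper-bounds the treewidth. For the lower bound: the 4 vertex sets {4,9,12}, {5}, {2}, {1,6,7,11} are disjoint, each induces a connected subgraph, and every pair is joined by at least one edge of G. Contracting each set to a single vertex therefore yields K_{4} as a minor, and since treewidth is minor-monotone, tw(G) ≥ tw(K_{4}) = 3. Hence tw(G) = 3 exactly.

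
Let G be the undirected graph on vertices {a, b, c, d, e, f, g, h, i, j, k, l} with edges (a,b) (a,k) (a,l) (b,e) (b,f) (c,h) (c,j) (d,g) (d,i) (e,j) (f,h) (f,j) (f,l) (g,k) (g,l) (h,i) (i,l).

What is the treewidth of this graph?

A width-3 tree decomposition is:
Bags: B1 = {b, c, e, j}  B2 = {b, c, f, j}  B3 = {b, c, f, h}  B4 = {a, b, f, h}  B5 = {a, f, h, l}  B6 = {a, h, i, l}  B7 = {a, i, k, l}  B8 = {g, i, k, l}  B9 = {d, g, i, k}
Tree: B1–B2, B2–B3, B3–B4, B4–B5, B5–B6, B6–B7, B7–B8, B8–B9
Every bag has size at most 4, so the width is 4 − 1 = 3 and tw(G) ≤ 3. For the lower bound: the 4 vertex sets {c,e,j}, {b}, {f}, {a,h,i,l} are disjoint, each induces a connected subgraph, and every pair is joined by at least one edge of G. Contracting each set to a single vertex therefore yields K_{4} as a minor, and since treewidth is minor-monotone, tw(G) ≥ tw(K_{4}) = 3. The upper and lower bounds meet at 3, so that is the treewidth.

3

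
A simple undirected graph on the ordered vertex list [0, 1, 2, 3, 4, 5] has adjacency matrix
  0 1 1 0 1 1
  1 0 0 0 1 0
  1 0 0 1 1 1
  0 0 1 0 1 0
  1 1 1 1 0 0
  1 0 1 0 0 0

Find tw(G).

2

A width-2 tree decomposition is:
Bags: B1 = {2, 3, 4}  B2 = {0, 2, 4}  B3 = {0, 1, 4}  B4 = {0, 2, 5}
Tree: B1–B2, B2–B3, B2–B4
Every bag has size at most 3, so the width is 3 − 1 = 2 and tw(G) ≤ 2. Conversely, {0, 1, 4} is a clique of size 3, and the vertices of any clique must share a bag in every tree decomposition; so some bag has ≥ 3 vertices and tw(G) ≥ 2. Therefore the treewidth is 2.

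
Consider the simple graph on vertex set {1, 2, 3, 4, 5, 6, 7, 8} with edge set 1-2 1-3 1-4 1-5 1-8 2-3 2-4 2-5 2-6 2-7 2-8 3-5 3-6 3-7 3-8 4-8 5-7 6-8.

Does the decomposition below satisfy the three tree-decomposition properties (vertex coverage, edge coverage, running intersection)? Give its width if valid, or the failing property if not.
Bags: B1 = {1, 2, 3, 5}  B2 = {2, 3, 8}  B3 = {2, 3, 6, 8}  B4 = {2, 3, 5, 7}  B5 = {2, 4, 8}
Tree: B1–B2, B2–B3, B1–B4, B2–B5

A tree decomposition must satisfy three properties: every vertex lies in some bag; for every edge, both endpoints lie together in some bag; and for every vertex, the bags containing it form a connected subtree. Here edge (1,8) lies in no bag, so the decomposition is invalid.

No — edge (1,8) lies in no bag.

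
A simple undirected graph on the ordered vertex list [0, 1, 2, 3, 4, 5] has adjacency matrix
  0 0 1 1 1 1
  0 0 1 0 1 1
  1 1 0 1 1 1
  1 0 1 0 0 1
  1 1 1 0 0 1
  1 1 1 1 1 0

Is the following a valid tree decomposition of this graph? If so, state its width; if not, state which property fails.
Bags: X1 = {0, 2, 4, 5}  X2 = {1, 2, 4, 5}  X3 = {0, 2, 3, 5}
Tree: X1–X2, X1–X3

Vertex coverage: the bags together contain {0, 1, 2, 3, 4, 5}, the full vertex set. Edge coverage: each edge of G has both endpoints in at least one bag. Running intersection: for every vertex, the bags containing it form a connected subtree. All three properties hold, so this is a valid tree decomposition of width max|bag| − 1 = 3, and hence tw(G) ≤ 3.

Yes; width 3.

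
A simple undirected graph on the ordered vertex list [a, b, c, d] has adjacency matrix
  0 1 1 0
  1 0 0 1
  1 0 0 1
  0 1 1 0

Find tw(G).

2

A width-2 tree decomposition is:
Bags: B1 = {a, c, d}  B2 = {a, b, d}
Tree: B1–B2
The largest bag has 3 vertices, giving width 2; this decomposition certifies tw(G) ≤ 2. The edges a–c–d–b–a form a cycle, so G is not a tree and its treewidth is at least 2. Combining the bounds, tw(G) = 2.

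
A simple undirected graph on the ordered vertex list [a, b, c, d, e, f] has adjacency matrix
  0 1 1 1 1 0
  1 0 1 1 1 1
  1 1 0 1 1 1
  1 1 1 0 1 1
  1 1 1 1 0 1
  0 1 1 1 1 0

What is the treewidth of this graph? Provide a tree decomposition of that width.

The largest bag has 5 vertices, giving width 4; this decomposition certifies tw(G) ≤ 4. Conversely, {b, c, d, e, f} is a clique of size 5, and the vertices of any clique must share a bag in every tree decomposition; so some bag has ≥ 5 vertices and tw(G) ≥ 4. Therefore the treewidth is 4.

Treewidth 4.
Bags: B1 = {a, b, c, d, e}  B2 = {b, c, d, e, f}
Tree: B1–B2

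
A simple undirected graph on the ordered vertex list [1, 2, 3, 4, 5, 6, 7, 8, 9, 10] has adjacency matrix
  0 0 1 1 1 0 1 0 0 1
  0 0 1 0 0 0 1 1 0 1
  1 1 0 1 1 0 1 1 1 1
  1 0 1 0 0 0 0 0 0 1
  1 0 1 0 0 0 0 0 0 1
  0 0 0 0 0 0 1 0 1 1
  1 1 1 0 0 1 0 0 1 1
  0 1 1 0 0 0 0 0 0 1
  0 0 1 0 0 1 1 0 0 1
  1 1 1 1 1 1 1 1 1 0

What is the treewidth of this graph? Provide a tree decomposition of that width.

Treewidth 3.
One such decomposition:
Bags: B1 = {3, 7, 9, 10}  B2 = {1, 3, 7, 10}  B3 = {1, 3, 5, 10}  B4 = {2, 3, 7, 10}  B5 = {6, 7, 9, 10}  B6 = {2, 3, 8, 10}  B7 = {1, 3, 4, 10}
Tree: B1–B2, B2–B3, B2–B4, B1–B5, B4–B6, B3–B7

Every bag has size at most 4, so the width is 4 − 1 = 3 and tw(G) ≤ 3. For the lower bound, the 4 vertices {2, 3, 8, 10} are pairwise adjacent, and any tree decomposition puts a clique entirely inside one bag — forcing width ≥ 3. Combining the bounds, tw(G) = 3.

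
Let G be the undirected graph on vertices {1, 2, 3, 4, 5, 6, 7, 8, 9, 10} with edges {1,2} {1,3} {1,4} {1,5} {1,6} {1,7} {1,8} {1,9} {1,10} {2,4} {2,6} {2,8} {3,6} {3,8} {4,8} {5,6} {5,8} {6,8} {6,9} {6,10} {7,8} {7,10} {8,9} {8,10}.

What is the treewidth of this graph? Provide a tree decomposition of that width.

The largest bag has 4 vertices, giving width 3; this decomposition certifies tw(G) ≤ 3. Conversely, {1, 2, 4, 8} is a clique of size 4, and the vertices of any clique must share a bag in every tree decomposition; so some bag has ≥ 4 vertices and tw(G) ≥ 3. The upper and lower bounds meet at 3, so that is the treewidth.

Treewidth 3.
One such decomposition:
Bags: B1 = {1, 6, 8, 9}  B2 = {1, 6, 8, 10}  B3 = {1, 2, 6, 8}  B4 = {1, 7, 8, 10}  B5 = {1, 3, 6, 8}  B6 = {1, 2, 4, 8}  B7 = {1, 5, 6, 8}
Tree: B1–B2, B1–B3, B2–B4, B3–B5, B3–B6, B1–B7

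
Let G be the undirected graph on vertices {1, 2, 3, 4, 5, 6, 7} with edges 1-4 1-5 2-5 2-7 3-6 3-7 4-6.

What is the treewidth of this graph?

A width-2 tree decomposition is:
Bags: B1 = {2, 5, 7}  B2 = {1, 5, 7}  B3 = {1, 4, 7}  B4 = {4, 6, 7}  B5 = {3, 6, 7}
Tree: B1–B2, B2–B3, B3–B4, B4–B5
Each bag holds 3 vertices, so the decomposition has width 2, which upper-bounds the treewidth. For the lower bound, G contains the cycle 7–2–5–1–4–6–3–7, so G is not a forest; only forests have treewidth ≤ 1, hence tw(G) ≥ 2. The upper and lower bounds meet at 2, so that is the treewidth.

2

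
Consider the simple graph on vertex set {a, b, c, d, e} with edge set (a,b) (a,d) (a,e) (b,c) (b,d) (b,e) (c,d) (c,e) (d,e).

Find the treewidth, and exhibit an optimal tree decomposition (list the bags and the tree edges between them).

Each bag holds 4 vertices, so the decomposition has width 3, which upper-bounds the treewidth. For the lower bound, the 4 vertices {b, c, d, e} are pairwise adjacent, and any tree decomposition puts a clique entirely inside one bag — forcing width ≥ 3. Therefore the treewidth is 3.

Treewidth 3.
Bags: B1 = {b, c, d, e}  B2 = {a, b, d, e}
Tree: B1–B2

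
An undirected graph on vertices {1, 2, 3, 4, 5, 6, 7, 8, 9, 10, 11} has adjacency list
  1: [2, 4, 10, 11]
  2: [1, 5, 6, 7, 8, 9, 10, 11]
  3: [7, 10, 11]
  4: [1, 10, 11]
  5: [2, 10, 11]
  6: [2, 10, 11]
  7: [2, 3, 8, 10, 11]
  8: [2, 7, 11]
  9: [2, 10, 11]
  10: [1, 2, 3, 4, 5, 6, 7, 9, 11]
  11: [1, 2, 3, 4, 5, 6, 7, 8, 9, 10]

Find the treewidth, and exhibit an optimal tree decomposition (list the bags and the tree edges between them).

Every bag has size at most 4, so the width is 4 − 1 = 3 and tw(G) ≤ 3. For the lower bound, the 4 vertices {2, 7, 8, 11} are pairwise adjacent, and any tree decomposition puts a clique entirely inside one bag — forcing width ≥ 3. Combining the bounds, tw(G) = 3.

Treewidth 3.
One such decomposition:
Bags: B1 = {1, 4, 10, 11}  B2 = {1, 2, 10, 11}  B3 = {2, 7, 10, 11}  B4 = {2, 5, 10, 11}  B5 = {2, 6, 10, 11}  B6 = {3, 7, 10, 11}  B7 = {2, 9, 10, 11}  B8 = {2, 7, 8, 11}
Tree: B1–B2, B2–B3, B3–B4, B2–B5, B3–B6, B4–B7, B3–B8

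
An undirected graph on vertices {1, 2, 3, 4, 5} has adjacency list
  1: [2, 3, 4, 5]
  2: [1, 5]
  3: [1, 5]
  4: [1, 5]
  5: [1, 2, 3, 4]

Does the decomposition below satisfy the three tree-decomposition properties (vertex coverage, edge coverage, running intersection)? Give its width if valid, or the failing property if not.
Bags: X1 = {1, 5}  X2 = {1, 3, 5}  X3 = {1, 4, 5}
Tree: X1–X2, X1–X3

A tree decomposition must satisfy three properties: every vertex lies in some bag; for every edge, both endpoints lie together in some bag; and for every vertex, the bags containing it form a connected subtree. Here vertex 2 appears in no bag, so the decomposition is invalid.

No — vertex 2 appears in no bag.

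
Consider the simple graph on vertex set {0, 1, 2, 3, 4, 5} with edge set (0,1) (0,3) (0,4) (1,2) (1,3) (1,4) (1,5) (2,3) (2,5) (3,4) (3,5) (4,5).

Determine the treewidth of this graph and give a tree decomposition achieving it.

The largest bag has 4 vertices, giving width 3; this decomposition certifies tw(G) ≤ 3. Conversely, {1, 2, 3, 5} is a clique of size 4, and the vertices of any clique must share a bag in every tree decomposition; so some bag has ≥ 4 vertices and tw(G) ≥ 3. Combining the bounds, tw(G) = 3.

Treewidth 3.
One optimal decomposition is:
Bags: B1 = {0, 1, 3, 4}  B2 = {1, 3, 4, 5}  B3 = {1, 2, 3, 5}
Tree: B1–B2, B2–B3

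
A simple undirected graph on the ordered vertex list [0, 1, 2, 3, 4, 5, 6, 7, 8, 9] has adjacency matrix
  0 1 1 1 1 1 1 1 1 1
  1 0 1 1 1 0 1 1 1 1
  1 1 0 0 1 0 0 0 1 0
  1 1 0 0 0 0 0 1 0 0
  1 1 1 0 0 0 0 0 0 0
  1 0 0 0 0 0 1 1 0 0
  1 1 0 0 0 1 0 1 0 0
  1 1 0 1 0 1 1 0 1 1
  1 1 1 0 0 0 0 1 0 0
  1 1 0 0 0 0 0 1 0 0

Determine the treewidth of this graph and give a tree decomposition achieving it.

Treewidth 3.
One such decomposition:
Bags: B1 = {0, 1, 2, 8}  B2 = {0, 1, 2, 4}  B3 = {0, 1, 7, 8}  B4 = {0, 1, 7, 9}  B5 = {0, 1, 6, 7}  B6 = {0, 1, 3, 7}  B7 = {0, 5, 6, 7}
Tree: B1–B2, B1–B3, B3–B4, B3–B5, B4–B6, B5–B7

Each bag holds 4 vertices, so the decomposition has width 3, which upper-bounds the treewidth. On the other hand G contains the 4-clique {0, 1, 2, 8}. A clique must lie in a single bag of any decomposition, so no decomposition can have width below 3. Combining the bounds, tw(G) = 3.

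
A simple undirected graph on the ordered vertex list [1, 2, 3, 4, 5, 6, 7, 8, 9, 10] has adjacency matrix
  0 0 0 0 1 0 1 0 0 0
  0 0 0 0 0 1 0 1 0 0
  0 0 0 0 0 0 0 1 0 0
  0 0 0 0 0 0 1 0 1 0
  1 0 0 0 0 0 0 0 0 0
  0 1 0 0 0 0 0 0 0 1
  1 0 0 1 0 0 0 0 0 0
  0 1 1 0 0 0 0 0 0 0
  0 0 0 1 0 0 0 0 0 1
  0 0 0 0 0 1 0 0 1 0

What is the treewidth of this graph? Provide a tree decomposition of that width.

Treewidth 1.
One optimal decomposition is:
Bags: B1 = {3, 8}  B2 = {2, 8}  B3 = {2, 6}  B4 = {6, 10}  B5 = {9, 10}  B6 = {4, 9}  B7 = {4, 7}  B8 = {1, 7}  B9 = {1, 5}
Tree: B1–B2, B2–B3, B3–B4, B4–B5, B5–B6, B6–B7, B7–B8, B8–B9

Every bag has size at most 2, so the width is 2 − 1 = 1 and tw(G) ≤ 1. Since G has at least one edge (e.g. 3–8), it is not an edgeless graph, so tw(G) ≥ 1. Therefore the treewidth is 1.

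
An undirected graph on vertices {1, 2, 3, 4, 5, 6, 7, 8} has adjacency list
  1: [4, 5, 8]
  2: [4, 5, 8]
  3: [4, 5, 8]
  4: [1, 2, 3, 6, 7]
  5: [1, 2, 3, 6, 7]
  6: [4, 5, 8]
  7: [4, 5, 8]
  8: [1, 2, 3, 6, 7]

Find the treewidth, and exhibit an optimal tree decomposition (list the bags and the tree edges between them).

The largest bag has 4 vertices, giving width 3; this decomposition certifies tw(G) ≤ 3. For the lower bound: the 4 vertex sets {3,8}, {5,7}, {4}, {1} are disjoint, each induces a connected subgraph, and every pair is joined by at least one edge of G. Contracting each set to a single vertex therefore yields K_{4} as a minor, and since treewidth is minor-monotone, tw(G) ≥ tw(K_{4}) = 3. Hence tw(G) = 3 exactly.

Treewidth 3.
One such decomposition:
Bags: B1 = {3, 4, 5, 8}  B2 = {4, 5, 7, 8}  B3 = {1, 4, 5, 8}  B4 = {4, 5, 6, 8}  B5 = {2, 4, 5, 8}
Tree: B1–B2, B2–B3, B3–B4, B4–B5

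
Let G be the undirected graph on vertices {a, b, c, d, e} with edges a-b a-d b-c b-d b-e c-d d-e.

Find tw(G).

2

A width-2 tree decomposition is:
Bags: B1 = {b, d, e}  B2 = {b, c, d}  B3 = {a, b, d}
Tree: B1–B2, B1–B3
Every bag has size at most 3, so the width is 3 − 1 = 2 and tw(G) ≤ 2. Conversely, {b, d, e} is a clique of size 3, and the vertices of any clique must share a bag in every tree decomposition; so some bag has ≥ 3 vertices and tw(G) ≥ 2. Hence tw(G) = 2 exactly.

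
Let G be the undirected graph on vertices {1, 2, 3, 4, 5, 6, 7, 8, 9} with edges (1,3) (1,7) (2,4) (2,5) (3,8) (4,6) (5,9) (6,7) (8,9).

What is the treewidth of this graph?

A width-2 tree decomposition is:
Bags: B1 = {1, 3, 8}  B2 = {1, 8, 9}  B3 = {1, 5, 9}  B4 = {1, 2, 5}  B5 = {1, 2, 4}  B6 = {1, 4, 6}  B7 = {1, 6, 7}
Tree: B1–B2, B2–B3, B3–B4, B4–B5, B5–B6, B6–B7
The largest bag has 3 vertices, giving width 2; this decomposition certifies tw(G) ≤ 2. The edges 1–3–8–9–5–2–4–6–7–1 form a cycle, so G is not a tree and its treewidth is at least 2. Therefore the treewidth is 2.

2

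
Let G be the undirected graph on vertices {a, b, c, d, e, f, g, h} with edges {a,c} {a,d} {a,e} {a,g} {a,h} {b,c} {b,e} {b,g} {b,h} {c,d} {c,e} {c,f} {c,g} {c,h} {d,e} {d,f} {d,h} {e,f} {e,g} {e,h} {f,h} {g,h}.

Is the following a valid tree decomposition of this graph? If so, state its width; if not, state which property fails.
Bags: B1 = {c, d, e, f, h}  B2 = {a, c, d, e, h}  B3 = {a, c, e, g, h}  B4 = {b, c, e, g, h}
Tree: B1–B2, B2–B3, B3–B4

Yes; width 4.

Checking the three conditions: (i) the bags cover all of {a, b, c, d, e, f, g, h}; (ii) for each edge, some bag contains both endpoints; (iii) the bags containing any fixed vertex form a subtree. All hold, so the decomposition is valid with width 5 − 1 = 4.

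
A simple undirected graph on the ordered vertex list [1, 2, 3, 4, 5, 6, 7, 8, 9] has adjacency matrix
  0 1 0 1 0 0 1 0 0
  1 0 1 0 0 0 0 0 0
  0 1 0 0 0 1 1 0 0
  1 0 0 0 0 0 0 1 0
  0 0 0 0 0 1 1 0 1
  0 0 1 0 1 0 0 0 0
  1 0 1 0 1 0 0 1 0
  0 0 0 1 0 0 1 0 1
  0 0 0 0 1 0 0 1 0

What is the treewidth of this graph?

A width-3 tree decomposition is:
Bags: B1 = {1, 2, 4, 8}  B2 = {1, 2, 7, 8}  B3 = {2, 3, 7, 8}  B4 = {3, 7, 8, 9}  B5 = {3, 5, 7, 9}  B6 = {3, 5, 6, 9}
Tree: B1–B2, B2–B3, B3–B4, B4–B5, B5–B6
Each bag holds 4 vertices, so the decomposition has width 3, which upper-bounds the treewidth. For the lower bound: the 4 vertex sets {1,2,4}, {8}, {7}, {3,5,6,9} are disjoint, each induces a connected subgraph, and every pair is joined by at least one edge of G. Contracting each set to a single vertex therefore yields K_{4} as a minor, and since treewidth is minor-monotone, tw(G) ≥ tw(K_{4}) = 3. Combining the bounds, tw(G) = 3.

3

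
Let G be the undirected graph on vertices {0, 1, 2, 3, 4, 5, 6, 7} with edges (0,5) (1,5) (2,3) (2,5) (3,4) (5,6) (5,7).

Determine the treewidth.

A width-1 tree decomposition is:
Bags: B1 = {2, 5}  B2 = {5, 6}  B3 = {5, 7}  B4 = {2, 3}  B5 = {1, 5}  B6 = {0, 5}  B7 = {3, 4}
Tree: B1–B2, B1–B3, B1–B4, B1–B5, B3–B6, B4–B7
The largest bag has 2 vertices, giving width 1; this decomposition certifies tw(G) ≤ 1. G has an edge, so its treewidth is at least 1. Hence tw(G) = 1 exactly.

1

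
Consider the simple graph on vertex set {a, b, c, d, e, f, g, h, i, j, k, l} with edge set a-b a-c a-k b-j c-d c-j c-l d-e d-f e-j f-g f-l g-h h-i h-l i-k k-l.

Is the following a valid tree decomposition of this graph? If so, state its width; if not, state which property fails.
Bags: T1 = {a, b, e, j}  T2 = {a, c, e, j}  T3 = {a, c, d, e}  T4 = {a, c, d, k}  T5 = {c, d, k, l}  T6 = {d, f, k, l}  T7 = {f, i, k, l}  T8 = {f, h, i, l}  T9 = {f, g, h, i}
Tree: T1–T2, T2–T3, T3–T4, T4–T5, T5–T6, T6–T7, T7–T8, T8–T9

Yes; width 3.

Checking the three conditions: (i) the bags cover all of {a, b, c, d, e, f, g, h, i, j, k, l}; (ii) for each edge, some bag contains both endpoints; (iii) the bags containing any fixed vertex form a subtree. All hold, so the decomposition is valid with width 4 − 1 = 3.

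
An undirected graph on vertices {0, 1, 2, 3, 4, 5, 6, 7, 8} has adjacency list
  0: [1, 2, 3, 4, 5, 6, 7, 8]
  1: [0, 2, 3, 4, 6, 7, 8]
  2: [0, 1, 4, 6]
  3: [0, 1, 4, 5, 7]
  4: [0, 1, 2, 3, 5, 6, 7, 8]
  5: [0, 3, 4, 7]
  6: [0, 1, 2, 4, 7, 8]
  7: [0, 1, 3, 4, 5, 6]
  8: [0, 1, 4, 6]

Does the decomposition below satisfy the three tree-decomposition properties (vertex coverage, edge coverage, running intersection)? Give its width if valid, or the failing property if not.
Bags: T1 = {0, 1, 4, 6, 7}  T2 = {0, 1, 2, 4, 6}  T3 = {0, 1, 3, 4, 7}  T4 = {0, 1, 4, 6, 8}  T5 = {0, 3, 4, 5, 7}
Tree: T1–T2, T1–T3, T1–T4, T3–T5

Yes; width 4.

Every vertex of G appears in some bag (union = {0, 1, 2, 3, 4, 5, 6, 7, 8}); every edge is covered by a bag; and for each vertex v the set of bags containing v is connected in the bag tree. The decomposition is therefore valid. The largest bag has 5 vertices, so the width is 4.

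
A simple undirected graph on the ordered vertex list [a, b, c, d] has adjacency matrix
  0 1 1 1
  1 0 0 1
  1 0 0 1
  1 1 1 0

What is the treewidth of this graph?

2

A width-2 tree decomposition is:
Bags: B1 = {a, c, d}  B2 = {a, b, d}
Tree: B1–B2
The largest bag has 3 vertices, giving width 2; this decomposition certifies tw(G) ≤ 2. For the lower bound, the 3 vertices {a, c, d} are pairwise adjacent, and any tree decomposition puts a clique entirely inside one bag — forcing width ≥ 2. Combining the bounds, tw(G) = 2.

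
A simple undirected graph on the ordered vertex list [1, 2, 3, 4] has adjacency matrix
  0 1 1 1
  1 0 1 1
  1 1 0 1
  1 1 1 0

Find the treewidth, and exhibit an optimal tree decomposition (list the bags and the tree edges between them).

With just one bag of size 4, the width is 4 − 1 = 3, so tw(G) ≤ 3. Conversely, {1, 2, 3, 4} is a clique of size 4, and the vertices of any clique must share a bag in every tree decomposition; so some bag has ≥ 4 vertices and tw(G) ≥ 3. The upper and lower bounds meet at 3, so that is the treewidth.

Treewidth 3.
Bags: B1 = {1, 2, 3, 4}
Tree: (single bag)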